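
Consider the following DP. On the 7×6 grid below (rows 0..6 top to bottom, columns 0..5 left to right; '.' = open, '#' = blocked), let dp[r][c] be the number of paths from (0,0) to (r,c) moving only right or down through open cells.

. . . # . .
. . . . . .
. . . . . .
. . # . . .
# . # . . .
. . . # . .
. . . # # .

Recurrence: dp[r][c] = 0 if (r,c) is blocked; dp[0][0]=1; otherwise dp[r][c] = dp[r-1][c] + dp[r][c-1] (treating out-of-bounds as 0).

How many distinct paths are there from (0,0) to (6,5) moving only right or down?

r\c   0   1   2   3   4   5
  0   1   1   1   0   0   0
  1   1   2   3   3   3   3
  2   1   3   6   9  12  15
  3   1   4   0   9  21  36
  4   0   4   0   9  30  66
  5   0   4   4   0  30  96
  6   0   4   8   0   0  96

96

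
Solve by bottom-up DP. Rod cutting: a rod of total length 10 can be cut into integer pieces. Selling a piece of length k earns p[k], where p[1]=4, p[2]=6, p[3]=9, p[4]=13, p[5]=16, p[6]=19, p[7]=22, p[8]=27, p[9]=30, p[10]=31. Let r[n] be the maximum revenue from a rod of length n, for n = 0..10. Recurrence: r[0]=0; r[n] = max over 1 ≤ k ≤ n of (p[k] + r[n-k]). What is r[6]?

   n    0    1    2    3    4    5    6    7    8    9   10
r[n]    0    4    8   12   16   20   24   28   32   36   40

24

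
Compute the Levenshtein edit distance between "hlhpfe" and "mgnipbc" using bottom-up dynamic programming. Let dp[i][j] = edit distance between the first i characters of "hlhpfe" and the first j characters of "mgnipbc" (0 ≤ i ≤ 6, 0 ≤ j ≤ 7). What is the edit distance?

6

   ''  m  g  n  i  p  b  c
''  0  1  2  3  4  5  6  7
 h  1  1  2  3  4  5  6  7
 l  2  2  2  3  4  5  6  7
 h  3  3  3  3  4  5  6  7
 p  4  4  4  4  4  4  5  6
 f  5  5  5  5  5  5  5  6
 e  6  6  6  6  6  6  6  6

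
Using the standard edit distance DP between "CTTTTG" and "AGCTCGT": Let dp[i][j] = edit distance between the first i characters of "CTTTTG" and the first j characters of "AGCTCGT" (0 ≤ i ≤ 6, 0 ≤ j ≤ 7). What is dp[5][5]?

4

   ''  A  G  C  T  C  G  T
''  0  1  2  3  4  5  6  7
 C  1  1  2  2  3  4  5  6
 T  2  2  2  3  2  3  4  5
 T  3  3  3  3  3  3  4  4
 T  4  4  4  4  3  4  4  4
 T  5  5  5  5  4  4  5  4
 G  6  6  5  6  5  5  4  5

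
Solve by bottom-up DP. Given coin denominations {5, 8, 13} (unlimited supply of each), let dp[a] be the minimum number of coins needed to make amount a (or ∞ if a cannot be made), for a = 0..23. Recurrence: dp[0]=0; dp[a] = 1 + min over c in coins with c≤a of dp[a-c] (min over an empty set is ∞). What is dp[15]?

3

 a  0  1  2  3  4  5  6  7  8  9 10 11 12 13 14 15 16 17 18 19 20 21 22 23
dp  0  -  -  -  -  1  -  -  1  -  2  -  -  1  -  3  2  -  2  -  4  2  -  3
(- denotes ∞ / unreachable)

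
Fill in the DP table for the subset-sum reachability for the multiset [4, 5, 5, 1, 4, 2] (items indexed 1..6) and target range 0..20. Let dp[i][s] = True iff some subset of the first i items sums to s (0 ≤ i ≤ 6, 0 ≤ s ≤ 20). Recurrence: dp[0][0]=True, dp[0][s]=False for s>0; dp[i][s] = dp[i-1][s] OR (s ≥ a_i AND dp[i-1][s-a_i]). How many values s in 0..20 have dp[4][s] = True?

i\s   0   1   2   3   4   5   6   7   8   9  10  11  12  13  14  15  16  17  18  19  20
  0   T   F   F   F   F   F   F   F   F   F   F   F   F   F   F   F   F   F   F   F   F
  1   T   F   F   F   T   F   F   F   F   F   F   F   F   F   F   F   F   F   F   F   F
  2   T   F   F   F   T   T   F   F   F   T   F   F   F   F   F   F   F   F   F   F   F
  3   T   F   F   F   T   T   F   F   F   T   T   F   F   F   T   F   F   F   F   F   F
  4   T   T   F   F   T   T   T   F   F   T   T   T   F   F   T   T   F   F   F   F   F
  5   T   T   F   F   T   T   T   F   T   T   T   T   F   T   T   T   F   F   T   T   F
  6   T   T   T   T   T   T   T   T   T   T   T   T   T   T   T   T   T   T   T   T   T

10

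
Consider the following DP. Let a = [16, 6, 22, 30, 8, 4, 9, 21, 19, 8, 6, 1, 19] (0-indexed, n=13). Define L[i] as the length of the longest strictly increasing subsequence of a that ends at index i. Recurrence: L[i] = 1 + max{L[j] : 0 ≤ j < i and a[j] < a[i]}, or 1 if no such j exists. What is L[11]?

   i    0    1    2    3    4    5    6    7    8    9   10   11   12
a[i]   16    6   22   30    8    4    9   21   19    8    6    1   19
L[i]    1    1    2    3    2    1    3    4    4    2    2    1    4

1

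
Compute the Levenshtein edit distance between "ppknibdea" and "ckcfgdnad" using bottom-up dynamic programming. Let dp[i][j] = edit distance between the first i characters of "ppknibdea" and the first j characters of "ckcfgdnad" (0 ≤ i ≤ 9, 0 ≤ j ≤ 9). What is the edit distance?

   ''  c  k  c  f  g  d  n  a  d
''  0  1  2  3  4  5  6  7  8  9
 p  1  1  2  3  4  5  6  7  8  9
 p  2  2  2  3  4  5  6  7  8  9
 k  3  3  2  3  4  5  6  7  8  9
 n  4  4  3  3  4  5  6  6  7  8
 i  5  5  4  4  4  5  6  7  7  8
 b  6  6  5  5  5  5  6  7  8  8
 d  7  7  6  6  6  6  5  6  7  8
 e  8  8  7  7  7  7  6  6  7  8
 a  9  9  8  8  8  8  7  7  6  7

7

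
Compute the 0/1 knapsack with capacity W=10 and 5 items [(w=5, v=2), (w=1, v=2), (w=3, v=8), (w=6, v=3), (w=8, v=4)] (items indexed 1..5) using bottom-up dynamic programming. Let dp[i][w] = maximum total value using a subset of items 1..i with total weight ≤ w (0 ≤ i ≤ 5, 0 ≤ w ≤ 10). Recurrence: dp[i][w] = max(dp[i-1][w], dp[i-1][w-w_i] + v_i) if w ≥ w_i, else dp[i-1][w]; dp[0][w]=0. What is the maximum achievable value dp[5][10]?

13

i\w   0   1   2   3   4   5   6   7   8   9  10
  0   0   0   0   0   0   0   0   0   0   0   0
  1   0   0   0   0   0   2   2   2   2   2   2
  2   0   2   2   2   2   2   4   4   4   4   4
  3   0   2   2   8  10  10  10  10  10  12  12
  4   0   2   2   8  10  10  10  10  10  12  13
  5   0   2   2   8  10  10  10  10  10  12  13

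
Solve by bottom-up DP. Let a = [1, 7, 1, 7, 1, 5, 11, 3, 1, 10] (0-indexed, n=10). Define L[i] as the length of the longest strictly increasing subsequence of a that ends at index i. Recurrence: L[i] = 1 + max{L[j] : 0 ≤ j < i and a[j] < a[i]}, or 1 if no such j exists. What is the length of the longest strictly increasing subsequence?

   i    0    1    2    3    4    5    6    7    8    9
a[i]    1    7    1    7    1    5   11    3    1   10
L[i]    1    2    1    2    1    2    3    2    1    3

3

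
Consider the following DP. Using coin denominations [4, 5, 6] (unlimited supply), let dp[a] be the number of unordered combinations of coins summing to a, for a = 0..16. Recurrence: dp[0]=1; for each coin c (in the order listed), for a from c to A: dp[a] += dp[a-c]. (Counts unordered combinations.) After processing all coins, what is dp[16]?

after  coin     0     1     2     3     4     5     6     7     8     9    10    11    12    13    14    15    16
          4     1     0     0     0     1     0     0     0     1     0     0     0     1     0     0     0     1
          5     1     0     0     0     1     1     0     0     1     1     1     0     1     1     1     1     1
          6     1     0     0     0     1     1     1     0     1     1     2     1     2     1     2     2     3

3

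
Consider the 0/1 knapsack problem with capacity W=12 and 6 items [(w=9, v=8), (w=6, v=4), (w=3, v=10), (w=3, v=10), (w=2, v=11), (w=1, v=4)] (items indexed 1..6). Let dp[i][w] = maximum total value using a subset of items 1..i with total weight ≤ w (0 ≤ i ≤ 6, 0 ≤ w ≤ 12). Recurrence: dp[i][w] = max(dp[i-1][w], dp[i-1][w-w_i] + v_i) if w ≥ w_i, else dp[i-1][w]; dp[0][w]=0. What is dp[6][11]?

i\w   0   1   2   3   4   5   6   7   8   9  10  11  12
  0   0   0   0   0   0   0   0   0   0   0   0   0   0
  1   0   0   0   0   0   0   0   0   0   8   8   8   8
  2   0   0   0   0   0   0   4   4   4   8   8   8   8
  3   0   0   0  10  10  10  10  10  10  14  14  14  18
  4   0   0   0  10  10  10  20  20  20  20  20  20  24
  5   0   0  11  11  11  21  21  21  31  31  31  31  31
  6   0   4  11  15  15  21  25  25  31  35  35  35  35

35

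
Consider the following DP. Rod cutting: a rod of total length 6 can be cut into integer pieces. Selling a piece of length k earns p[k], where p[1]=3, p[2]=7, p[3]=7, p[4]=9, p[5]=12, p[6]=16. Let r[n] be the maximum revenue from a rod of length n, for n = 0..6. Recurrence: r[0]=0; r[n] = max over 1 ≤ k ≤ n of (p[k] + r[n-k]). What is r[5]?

17

   n    0    1    2    3    4    5    6
r[n]    0    3    7   10   14   17   21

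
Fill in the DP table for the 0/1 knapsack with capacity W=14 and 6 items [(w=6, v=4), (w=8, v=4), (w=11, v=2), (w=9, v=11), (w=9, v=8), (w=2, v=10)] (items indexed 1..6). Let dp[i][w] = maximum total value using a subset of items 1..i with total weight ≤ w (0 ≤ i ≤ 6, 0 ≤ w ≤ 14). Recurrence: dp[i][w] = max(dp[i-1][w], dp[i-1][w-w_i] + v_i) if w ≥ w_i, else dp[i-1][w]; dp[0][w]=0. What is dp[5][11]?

i\w   0   1   2   3   4   5   6   7   8   9  10  11  12  13  14
  0   0   0   0   0   0   0   0   0   0   0   0   0   0   0   0
  1   0   0   0   0   0   0   4   4   4   4   4   4   4   4   4
  2   0   0   0   0   0   0   4   4   4   4   4   4   4   4   8
  3   0   0   0   0   0   0   4   4   4   4   4   4   4   4   8
  4   0   0   0   0   0   0   4   4   4  11  11  11  11  11  11
  5   0   0   0   0   0   0   4   4   4  11  11  11  11  11  11
  6   0   0  10  10  10  10  10  10  14  14  14  21  21  21  21

11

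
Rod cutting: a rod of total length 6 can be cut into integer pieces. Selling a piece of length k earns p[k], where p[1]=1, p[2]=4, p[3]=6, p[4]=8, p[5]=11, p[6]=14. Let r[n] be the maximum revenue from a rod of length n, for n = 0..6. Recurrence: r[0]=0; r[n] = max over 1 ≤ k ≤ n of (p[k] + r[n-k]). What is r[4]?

   n    0    1    2    3    4    5    6
r[n]    0    1    4    6    8   11   14

8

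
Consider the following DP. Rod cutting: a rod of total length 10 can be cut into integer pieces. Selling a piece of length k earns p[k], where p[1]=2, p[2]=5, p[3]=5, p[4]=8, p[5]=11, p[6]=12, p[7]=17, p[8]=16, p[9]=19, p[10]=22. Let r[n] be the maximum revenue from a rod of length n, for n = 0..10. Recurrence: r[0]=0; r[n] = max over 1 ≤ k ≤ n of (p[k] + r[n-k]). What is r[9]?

22

   n    0    1    2    3    4    5    6    7    8    9   10
r[n]    0    2    5    7   10   12   15   17   20   22   25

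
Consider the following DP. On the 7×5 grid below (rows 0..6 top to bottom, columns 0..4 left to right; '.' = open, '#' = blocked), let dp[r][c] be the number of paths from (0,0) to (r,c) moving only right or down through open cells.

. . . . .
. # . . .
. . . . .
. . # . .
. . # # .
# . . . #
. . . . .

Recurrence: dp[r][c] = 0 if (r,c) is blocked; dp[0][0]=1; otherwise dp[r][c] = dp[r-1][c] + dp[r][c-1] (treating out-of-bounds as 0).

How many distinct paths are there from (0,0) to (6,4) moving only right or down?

r\c   0   1   2   3   4
  0   1   1   1   1   1
  1   1   0   1   2   3
  2   1   1   2   4   7
  3   1   2   0   4  11
  4   1   3   0   0  11
  5   0   3   3   3   0
  6   0   3   6   9   9

9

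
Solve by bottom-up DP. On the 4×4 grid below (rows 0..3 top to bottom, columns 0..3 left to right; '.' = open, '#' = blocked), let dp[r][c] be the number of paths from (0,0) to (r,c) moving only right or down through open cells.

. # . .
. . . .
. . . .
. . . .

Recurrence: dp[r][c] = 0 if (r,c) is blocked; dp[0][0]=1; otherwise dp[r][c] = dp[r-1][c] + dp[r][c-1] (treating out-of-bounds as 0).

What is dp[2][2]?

3

r\c   0   1   2   3
  0   1   0   0   0
  1   1   1   1   1
  2   1   2   3   4
  3   1   3   6  10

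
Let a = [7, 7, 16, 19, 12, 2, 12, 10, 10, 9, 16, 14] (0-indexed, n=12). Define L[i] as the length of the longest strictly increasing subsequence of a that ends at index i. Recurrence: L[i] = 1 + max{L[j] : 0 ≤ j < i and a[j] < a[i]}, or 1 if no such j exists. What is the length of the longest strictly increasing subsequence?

   i    0    1    2    3    4    5    6    7    8    9   10   11
a[i]    7    7   16   19   12    2   12   10   10    9   16   14
L[i]    1    1    2    3    2    1    2    2    2    2    3    3

3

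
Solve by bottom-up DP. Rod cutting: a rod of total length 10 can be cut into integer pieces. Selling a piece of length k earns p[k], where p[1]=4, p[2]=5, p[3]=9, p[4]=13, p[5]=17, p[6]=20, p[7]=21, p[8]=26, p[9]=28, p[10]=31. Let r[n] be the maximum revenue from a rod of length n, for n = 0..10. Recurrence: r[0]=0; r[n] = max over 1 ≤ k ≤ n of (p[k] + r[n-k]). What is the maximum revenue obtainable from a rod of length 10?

   n    0    1    2    3    4    5    6    7    8    9   10
r[n]    0    4    8   12   16   20   24   28   32   36   40

40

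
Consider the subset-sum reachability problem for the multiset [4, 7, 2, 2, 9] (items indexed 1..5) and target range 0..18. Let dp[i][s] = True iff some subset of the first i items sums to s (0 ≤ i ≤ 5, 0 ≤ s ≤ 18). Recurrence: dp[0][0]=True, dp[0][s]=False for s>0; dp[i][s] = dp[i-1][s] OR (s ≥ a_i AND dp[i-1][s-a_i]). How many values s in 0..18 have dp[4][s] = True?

i\s   0   1   2   3   4   5   6   7   8   9  10  11  12  13  14  15  16  17  18
  0   T   F   F   F   F   F   F   F   F   F   F   F   F   F   F   F   F   F   F
  1   T   F   F   F   T   F   F   F   F   F   F   F   F   F   F   F   F   F   F
  2   T   F   F   F   T   F   F   T   F   F   F   T   F   F   F   F   F   F   F
  3   T   F   T   F   T   F   T   T   F   T   F   T   F   T   F   F   F   F   F
  4   T   F   T   F   T   F   T   T   T   T   F   T   F   T   F   T   F   F   F
  5   T   F   T   F   T   F   T   T   T   T   F   T   F   T   F   T   T   T   T

10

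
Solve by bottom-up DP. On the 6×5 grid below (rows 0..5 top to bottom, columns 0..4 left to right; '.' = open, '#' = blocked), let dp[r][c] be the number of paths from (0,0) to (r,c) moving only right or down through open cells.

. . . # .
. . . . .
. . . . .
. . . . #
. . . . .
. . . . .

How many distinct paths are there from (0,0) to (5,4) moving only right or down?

r\c   0   1   2   3   4
  0   1   1   1   0   0
  1   1   2   3   3   3
  2   1   3   6   9  12
  3   1   4  10  19   0
  4   1   5  15  34  34
  5   1   6  21  55  89

89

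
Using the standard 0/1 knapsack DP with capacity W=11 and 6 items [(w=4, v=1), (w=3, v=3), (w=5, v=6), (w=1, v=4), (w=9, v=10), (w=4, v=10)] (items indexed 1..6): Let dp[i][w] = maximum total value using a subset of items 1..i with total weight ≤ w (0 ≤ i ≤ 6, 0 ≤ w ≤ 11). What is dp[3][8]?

i\w   0   1   2   3   4   5   6   7   8   9  10  11
  0   0   0   0   0   0   0   0   0   0   0   0   0
  1   0   0   0   0   1   1   1   1   1   1   1   1
  2   0   0   0   3   3   3   3   4   4   4   4   4
  3   0   0   0   3   3   6   6   6   9   9   9   9
  4   0   4   4   4   7   7  10  10  10  13  13  13
  5   0   4   4   4   7   7  10  10  10  13  14  14
  6   0   4   4   4  10  14  14  14  17  17  20  20

9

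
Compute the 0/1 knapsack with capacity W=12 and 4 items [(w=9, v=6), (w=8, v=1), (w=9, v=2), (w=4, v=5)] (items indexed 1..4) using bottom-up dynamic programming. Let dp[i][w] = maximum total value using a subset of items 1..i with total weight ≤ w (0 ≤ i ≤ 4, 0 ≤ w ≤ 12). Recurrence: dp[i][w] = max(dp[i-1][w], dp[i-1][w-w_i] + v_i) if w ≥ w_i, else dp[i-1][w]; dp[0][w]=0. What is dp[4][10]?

6

i\w   0   1   2   3   4   5   6   7   8   9  10  11  12
  0   0   0   0   0   0   0   0   0   0   0   0   0   0
  1   0   0   0   0   0   0   0   0   0   6   6   6   6
  2   0   0   0   0   0   0   0   0   1   6   6   6   6
  3   0   0   0   0   0   0   0   0   1   6   6   6   6
  4   0   0   0   0   5   5   5   5   5   6   6   6   6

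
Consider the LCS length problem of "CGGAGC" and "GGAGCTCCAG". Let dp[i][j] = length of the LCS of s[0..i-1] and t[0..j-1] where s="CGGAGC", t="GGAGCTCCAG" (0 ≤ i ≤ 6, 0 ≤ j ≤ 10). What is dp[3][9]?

   ''  G  G  A  G  C  T  C  C  A  G
''  0  0  0  0  0  0  0  0  0  0  0
 C  0  0  0  0  0  1  1  1  1  1  1
 G  0  1  1  1  1  1  1  1  1  1  2
 G  0  1  2  2  2  2  2  2  2  2  2
 A  0  1  2  3  3  3  3  3  3  3  3
 G  0  1  2  3  4  4  4  4  4  4  4
 C  0  1  2  3  4  5  5  5  5  5  5

2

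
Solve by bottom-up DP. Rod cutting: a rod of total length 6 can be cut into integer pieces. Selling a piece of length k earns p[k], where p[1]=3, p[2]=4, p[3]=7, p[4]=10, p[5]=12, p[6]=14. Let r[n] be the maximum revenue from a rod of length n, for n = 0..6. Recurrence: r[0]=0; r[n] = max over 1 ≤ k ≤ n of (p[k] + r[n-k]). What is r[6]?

   n    0    1    2    3    4    5    6
r[n]    0    3    6    9   12   15   18

18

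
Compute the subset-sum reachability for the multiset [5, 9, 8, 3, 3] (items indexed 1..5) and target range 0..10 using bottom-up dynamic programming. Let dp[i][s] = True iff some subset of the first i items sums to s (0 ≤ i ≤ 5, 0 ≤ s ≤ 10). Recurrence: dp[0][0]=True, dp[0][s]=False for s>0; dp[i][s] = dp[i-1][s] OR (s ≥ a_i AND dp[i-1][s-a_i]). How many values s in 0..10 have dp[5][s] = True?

6

i\s   0   1   2   3   4   5   6   7   8   9  10
  0   T   F   F   F   F   F   F   F   F   F   F
  1   T   F   F   F   F   T   F   F   F   F   F
  2   T   F   F   F   F   T   F   F   F   T   F
  3   T   F   F   F   F   T   F   F   T   T   F
  4   T   F   F   T   F   T   F   F   T   T   F
  5   T   F   F   T   F   T   T   F   T   T   F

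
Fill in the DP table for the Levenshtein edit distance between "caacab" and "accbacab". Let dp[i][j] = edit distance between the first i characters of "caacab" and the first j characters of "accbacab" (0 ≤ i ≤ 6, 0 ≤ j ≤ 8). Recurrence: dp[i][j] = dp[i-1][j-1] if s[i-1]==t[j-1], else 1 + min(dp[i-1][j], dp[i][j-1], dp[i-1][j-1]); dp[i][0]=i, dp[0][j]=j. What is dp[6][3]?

   ''  a  c  c  b  a  c  a  b
''  0  1  2  3  4  5  6  7  8
 c  1  1  1  2  3  4  5  6  7
 a  2  1  2  2  3  3  4  5  6
 a  3  2  2  3  3  3  4  4  5
 c  4  3  2  2  3  4  3  4  5
 a  5  4  3  3  3  3  4  3  4
 b  6  5  4  4  3  4  4  4  3

4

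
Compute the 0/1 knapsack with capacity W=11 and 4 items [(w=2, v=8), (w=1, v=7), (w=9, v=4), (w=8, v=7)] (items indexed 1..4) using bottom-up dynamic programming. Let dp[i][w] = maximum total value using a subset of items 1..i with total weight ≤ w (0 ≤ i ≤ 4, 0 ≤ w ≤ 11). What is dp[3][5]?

i\w   0   1   2   3   4   5   6   7   8   9  10  11
  0   0   0   0   0   0   0   0   0   0   0   0   0
  1   0   0   8   8   8   8   8   8   8   8   8   8
  2   0   7   8  15  15  15  15  15  15  15  15  15
  3   0   7   8  15  15  15  15  15  15  15  15  15
  4   0   7   8  15  15  15  15  15  15  15  15  22

15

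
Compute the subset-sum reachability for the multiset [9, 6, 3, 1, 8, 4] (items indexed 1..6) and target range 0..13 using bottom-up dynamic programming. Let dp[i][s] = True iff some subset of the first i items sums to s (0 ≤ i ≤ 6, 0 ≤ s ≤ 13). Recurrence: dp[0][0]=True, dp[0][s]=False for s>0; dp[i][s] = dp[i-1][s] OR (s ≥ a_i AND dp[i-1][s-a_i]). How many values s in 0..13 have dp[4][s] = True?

10

i\s   0   1   2   3   4   5   6   7   8   9  10  11  12  13
  0   T   F   F   F   F   F   F   F   F   F   F   F   F   F
  1   T   F   F   F   F   F   F   F   F   T   F   F   F   F
  2   T   F   F   F   F   F   T   F   F   T   F   F   F   F
  3   T   F   F   T   F   F   T   F   F   T   F   F   T   F
  4   T   T   F   T   T   F   T   T   F   T   T   F   T   T
  5   T   T   F   T   T   F   T   T   T   T   T   T   T   T
  6   T   T   F   T   T   T   T   T   T   T   T   T   T   T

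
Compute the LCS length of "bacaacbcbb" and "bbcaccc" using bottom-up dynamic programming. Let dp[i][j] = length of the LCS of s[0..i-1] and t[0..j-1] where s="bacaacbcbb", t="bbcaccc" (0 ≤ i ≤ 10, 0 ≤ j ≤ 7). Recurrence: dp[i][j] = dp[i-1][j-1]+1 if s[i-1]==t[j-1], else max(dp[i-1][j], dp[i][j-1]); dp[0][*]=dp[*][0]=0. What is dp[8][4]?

3

   ''  b  b  c  a  c  c  c
''  0  0  0  0  0  0  0  0
 b  0  1  1  1  1  1  1  1
 a  0  1  1  1  2  2  2  2
 c  0  1  1  2  2  3  3  3
 a  0  1  1  2  3  3  3  3
 a  0  1  1  2  3  3  3  3
 c  0  1  1  2  3  4  4  4
 b  0  1  2  2  3  4  4  4
 c  0  1  2  3  3  4  5  5
 b  0  1  2  3  3  4  5  5
 b  0  1  2  3  3  4  5  5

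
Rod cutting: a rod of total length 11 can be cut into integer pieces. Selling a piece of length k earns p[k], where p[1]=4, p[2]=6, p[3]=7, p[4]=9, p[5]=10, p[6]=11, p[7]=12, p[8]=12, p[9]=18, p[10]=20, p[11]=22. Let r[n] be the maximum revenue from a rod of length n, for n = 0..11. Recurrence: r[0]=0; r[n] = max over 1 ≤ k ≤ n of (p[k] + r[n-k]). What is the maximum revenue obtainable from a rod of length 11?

   n    0    1    2    3    4    5    6    7    8    9   10   11
r[n]    0    4    8   12   16   20   24   28   32   36   40   44

44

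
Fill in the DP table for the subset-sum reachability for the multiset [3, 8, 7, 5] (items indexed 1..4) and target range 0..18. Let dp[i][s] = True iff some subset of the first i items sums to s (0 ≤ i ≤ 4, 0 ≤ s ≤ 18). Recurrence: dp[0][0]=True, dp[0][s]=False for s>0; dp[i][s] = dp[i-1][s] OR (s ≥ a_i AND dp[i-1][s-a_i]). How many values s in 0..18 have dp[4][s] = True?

i\s   0   1   2   3   4   5   6   7   8   9  10  11  12  13  14  15  16  17  18
  0   T   F   F   F   F   F   F   F   F   F   F   F   F   F   F   F   F   F   F
  1   T   F   F   T   F   F   F   F   F   F   F   F   F   F   F   F   F   F   F
  2   T   F   F   T   F   F   F   F   T   F   F   T   F   F   F   F   F   F   F
  3   T   F   F   T   F   F   F   T   T   F   T   T   F   F   F   T   F   F   T
  4   T   F   F   T   F   T   F   T   T   F   T   T   T   T   F   T   T   F   T

12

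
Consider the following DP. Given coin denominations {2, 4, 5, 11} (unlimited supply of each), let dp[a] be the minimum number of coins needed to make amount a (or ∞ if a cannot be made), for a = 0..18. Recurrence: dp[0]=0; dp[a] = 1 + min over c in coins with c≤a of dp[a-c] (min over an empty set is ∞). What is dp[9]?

2

 a  0  1  2  3  4  5  6  7  8  9 10 11 12 13 14 15 16 17 18
dp  0  -  1  -  1  1  2  2  2  2  2  1  3  2  3  2  2  3  3
(- denotes ∞ / unreachable)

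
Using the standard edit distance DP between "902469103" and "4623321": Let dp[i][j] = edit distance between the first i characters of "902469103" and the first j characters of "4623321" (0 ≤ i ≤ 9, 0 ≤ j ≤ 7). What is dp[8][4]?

6

   ''  4  6  2  3  3  2  1
''  0  1  2  3  4  5  6  7
 9  1  1  2  3  4  5  6  7
 0  2  2  2  3  4  5  6  7
 2  3  3  3  2  3  4  5  6
 4  4  3  4  3  3  4  5  6
 6  5  4  3  4  4  4  5  6
 9  6  5  4  4  5  5  5  6
 1  7  6  5  5  5  6  6  5
 0  8  7  6  6  6  6  7  6
 3  9  8  7  7  6  6  7  7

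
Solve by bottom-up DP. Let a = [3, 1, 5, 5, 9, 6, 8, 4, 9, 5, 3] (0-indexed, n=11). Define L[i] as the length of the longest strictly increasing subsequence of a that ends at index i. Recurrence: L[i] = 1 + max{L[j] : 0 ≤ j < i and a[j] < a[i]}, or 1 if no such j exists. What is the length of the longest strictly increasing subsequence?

5

   i    0    1    2    3    4    5    6    7    8    9   10
a[i]    3    1    5    5    9    6    8    4    9    5    3
L[i]    1    1    2    2    3    3    4    2    5    3    2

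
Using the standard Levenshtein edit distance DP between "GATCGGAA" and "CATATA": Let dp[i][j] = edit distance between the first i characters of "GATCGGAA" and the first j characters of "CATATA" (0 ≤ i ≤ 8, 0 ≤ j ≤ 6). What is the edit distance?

5

   ''  C  A  T  A  T  A
''  0  1  2  3  4  5  6
 G  1  1  2  3  4  5  6
 A  2  2  1  2  3  4  5
 T  3  3  2  1  2  3  4
 C  4  3  3  2  2  3  4
 G  5  4  4  3  3  3  4
 G  6  5  5  4  4  4  4
 A  7  6  5  5  4  5  4
 A  8  7  6  6  5  5  5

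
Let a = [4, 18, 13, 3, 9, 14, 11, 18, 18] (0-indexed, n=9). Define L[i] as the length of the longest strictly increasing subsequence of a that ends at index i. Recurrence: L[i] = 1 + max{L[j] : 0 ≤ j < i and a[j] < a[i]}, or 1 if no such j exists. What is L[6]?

   i    0    1    2    3    4    5    6    7    8
a[i]    4   18   13    3    9   14   11   18   18
L[i]    1    2    2    1    2    3    3    4    4

3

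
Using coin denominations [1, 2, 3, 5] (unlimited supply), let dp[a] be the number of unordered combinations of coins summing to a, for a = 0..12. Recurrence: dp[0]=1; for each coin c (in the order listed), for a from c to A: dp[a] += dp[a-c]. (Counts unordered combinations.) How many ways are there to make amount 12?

29

after  coin     0     1     2     3     4     5     6     7     8     9    10    11    12
          1     1     1     1     1     1     1     1     1     1     1     1     1     1
          2     1     1     2     2     3     3     4     4     5     5     6     6     7
          3     1     1     2     3     4     5     7     8    10    12    14    16    19
          5     1     1     2     3     4     6     8    10    13    16    20    24    29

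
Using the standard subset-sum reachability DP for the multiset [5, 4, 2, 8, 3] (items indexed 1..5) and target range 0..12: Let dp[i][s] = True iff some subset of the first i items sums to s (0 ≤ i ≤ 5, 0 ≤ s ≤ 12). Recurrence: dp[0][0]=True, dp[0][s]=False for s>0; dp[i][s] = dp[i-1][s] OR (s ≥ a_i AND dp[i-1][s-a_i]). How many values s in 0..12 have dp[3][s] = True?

i\s   0   1   2   3   4   5   6   7   8   9  10  11  12
  0   T   F   F   F   F   F   F   F   F   F   F   F   F
  1   T   F   F   F   F   T   F   F   F   F   F   F   F
  2   T   F   F   F   T   T   F   F   F   T   F   F   F
  3   T   F   T   F   T   T   T   T   F   T   F   T   F
  4   T   F   T   F   T   T   T   T   T   T   T   T   T
  5   T   F   T   T   T   T   T   T   T   T   T   T   T

8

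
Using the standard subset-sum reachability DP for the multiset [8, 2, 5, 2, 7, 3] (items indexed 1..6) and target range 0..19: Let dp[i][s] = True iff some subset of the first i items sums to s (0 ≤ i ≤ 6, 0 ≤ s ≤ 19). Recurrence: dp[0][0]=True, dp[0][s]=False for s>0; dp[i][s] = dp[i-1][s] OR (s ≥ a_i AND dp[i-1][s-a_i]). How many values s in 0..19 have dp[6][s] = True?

18

i\s   0   1   2   3   4   5   6   7   8   9  10  11  12  13  14  15  16  17  18  19
  0   T   F   F   F   F   F   F   F   F   F   F   F   F   F   F   F   F   F   F   F
  1   T   F   F   F   F   F   F   F   T   F   F   F   F   F   F   F   F   F   F   F
  2   T   F   T   F   F   F   F   F   T   F   T   F   F   F   F   F   F   F   F   F
  3   T   F   T   F   F   T   F   T   T   F   T   F   F   T   F   T   F   F   F   F
  4   T   F   T   F   T   T   F   T   T   T   T   F   T   T   F   T   F   T   F   F
  5   T   F   T   F   T   T   F   T   T   T   T   T   T   T   T   T   T   T   F   T
  6   T   F   T   T   T   T   F   T   T   T   T   T   T   T   T   T   T   T   T   T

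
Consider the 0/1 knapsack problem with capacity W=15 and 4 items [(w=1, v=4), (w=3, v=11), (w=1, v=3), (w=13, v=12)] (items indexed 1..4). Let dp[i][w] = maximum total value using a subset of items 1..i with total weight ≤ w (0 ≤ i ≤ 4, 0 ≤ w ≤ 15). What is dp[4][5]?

i\w   0   1   2   3   4   5   6   7   8   9  10  11  12  13  14  15
  0   0   0   0   0   0   0   0   0   0   0   0   0   0   0   0   0
  1   0   4   4   4   4   4   4   4   4   4   4   4   4   4   4   4
  2   0   4   4  11  15  15  15  15  15  15  15  15  15  15  15  15
  3   0   4   7  11  15  18  18  18  18  18  18  18  18  18  18  18
  4   0   4   7  11  15  18  18  18  18  18  18  18  18  18  18  19

18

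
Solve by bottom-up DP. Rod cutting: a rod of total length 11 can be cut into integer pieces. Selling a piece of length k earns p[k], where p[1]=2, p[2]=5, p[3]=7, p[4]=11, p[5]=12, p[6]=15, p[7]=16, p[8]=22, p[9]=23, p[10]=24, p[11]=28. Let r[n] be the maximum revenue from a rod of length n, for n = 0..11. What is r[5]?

   n    0    1    2    3    4    5    6    7    8    9   10   11
r[n]    0    2    5    7   11   13   16   18   22   24   27   29

13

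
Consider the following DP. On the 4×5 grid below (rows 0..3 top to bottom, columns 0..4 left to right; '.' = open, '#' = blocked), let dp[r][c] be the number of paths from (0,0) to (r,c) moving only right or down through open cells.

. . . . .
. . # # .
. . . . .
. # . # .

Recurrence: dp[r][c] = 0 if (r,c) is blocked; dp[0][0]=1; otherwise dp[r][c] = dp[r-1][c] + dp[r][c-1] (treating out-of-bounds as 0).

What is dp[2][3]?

r\c   0   1   2   3   4
  0   1   1   1   1   1
  1   1   2   0   0   1
  2   1   3   3   3   4
  3   1   0   3   0   4

3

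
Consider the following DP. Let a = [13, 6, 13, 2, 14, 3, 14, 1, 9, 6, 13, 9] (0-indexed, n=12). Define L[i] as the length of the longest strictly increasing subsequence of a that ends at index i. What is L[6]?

3

   i    0    1    2    3    4    5    6    7    8    9   10   11
a[i]   13    6   13    2   14    3   14    1    9    6   13    9
L[i]    1    1    2    1    3    2    3    1    3    3    4    4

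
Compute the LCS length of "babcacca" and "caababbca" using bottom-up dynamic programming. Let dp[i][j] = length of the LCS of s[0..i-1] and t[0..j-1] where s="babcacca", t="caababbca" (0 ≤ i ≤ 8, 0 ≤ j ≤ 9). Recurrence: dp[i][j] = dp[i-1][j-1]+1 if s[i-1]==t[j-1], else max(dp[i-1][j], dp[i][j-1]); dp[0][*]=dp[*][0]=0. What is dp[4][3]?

   ''  c  a  a  b  a  b  b  c  a
''  0  0  0  0  0  0  0  0  0  0
 b  0  0  0  0  1  1  1  1  1  1
 a  0  0  1  1  1  2  2  2  2  2
 b  0  0  1  1  2  2  3  3  3  3
 c  0  1  1  1  2  2  3  3  4  4
 a  0  1  2  2  2  3  3  3  4  5
 c  0  1  2  2  2  3  3  3  4  5
 c  0  1  2  2  2  3  3  3  4  5
 a  0  1  2  3  3  3  3  3  4  5

1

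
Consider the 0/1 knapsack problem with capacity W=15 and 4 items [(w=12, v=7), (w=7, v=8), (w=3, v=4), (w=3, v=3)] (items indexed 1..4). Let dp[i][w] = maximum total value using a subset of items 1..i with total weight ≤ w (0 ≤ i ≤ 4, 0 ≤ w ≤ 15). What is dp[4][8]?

8

i\w   0   1   2   3   4   5   6   7   8   9  10  11  12  13  14  15
  0   0   0   0   0   0   0   0   0   0   0   0   0   0   0   0   0
  1   0   0   0   0   0   0   0   0   0   0   0   0   7   7   7   7
  2   0   0   0   0   0   0   0   8   8   8   8   8   8   8   8   8
  3   0   0   0   4   4   4   4   8   8   8  12  12  12  12  12  12
  4   0   0   0   4   4   4   7   8   8   8  12  12  12  15  15  15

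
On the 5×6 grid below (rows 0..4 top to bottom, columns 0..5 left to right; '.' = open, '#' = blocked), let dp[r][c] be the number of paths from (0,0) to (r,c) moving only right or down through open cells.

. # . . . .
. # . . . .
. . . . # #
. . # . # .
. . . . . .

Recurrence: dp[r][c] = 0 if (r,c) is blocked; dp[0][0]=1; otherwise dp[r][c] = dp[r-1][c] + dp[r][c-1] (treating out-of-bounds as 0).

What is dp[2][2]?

1

r\c   0   1   2   3   4   5
  0   1   0   0   0   0   0
  1   1   0   0   0   0   0
  2   1   1   1   1   0   0
  3   1   2   0   1   0   0
  4   1   3   3   4   4   4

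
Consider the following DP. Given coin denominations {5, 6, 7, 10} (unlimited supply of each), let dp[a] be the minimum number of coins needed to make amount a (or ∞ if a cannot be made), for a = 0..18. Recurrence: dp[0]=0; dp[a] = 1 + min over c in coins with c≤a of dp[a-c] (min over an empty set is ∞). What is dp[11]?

 a  0  1  2  3  4  5  6  7  8  9 10 11 12 13 14 15 16 17 18
dp  0  -  -  -  -  1  1  1  -  -  1  2  2  2  2  2  2  2  3
(- denotes ∞ / unreachable)

2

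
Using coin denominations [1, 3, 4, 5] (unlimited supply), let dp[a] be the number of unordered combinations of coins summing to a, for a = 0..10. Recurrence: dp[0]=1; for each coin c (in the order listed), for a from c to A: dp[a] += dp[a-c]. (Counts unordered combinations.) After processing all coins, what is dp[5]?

4

after  coin     0     1     2     3     4     5     6     7     8     9    10
          1     1     1     1     1     1     1     1     1     1     1     1
          3     1     1     1     2     2     2     3     3     3     4     4
          4     1     1     1     2     3     3     4     5     6     7     8
          5     1     1     1     2     3     4     5     6     8    10    12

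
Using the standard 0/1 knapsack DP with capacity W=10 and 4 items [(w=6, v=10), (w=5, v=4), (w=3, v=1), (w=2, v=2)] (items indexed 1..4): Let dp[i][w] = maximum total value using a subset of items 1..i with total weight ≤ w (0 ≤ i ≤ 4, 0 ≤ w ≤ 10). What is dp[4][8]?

i\w   0   1   2   3   4   5   6   7   8   9  10
  0   0   0   0   0   0   0   0   0   0   0   0
  1   0   0   0   0   0   0  10  10  10  10  10
  2   0   0   0   0   0   4  10  10  10  10  10
  3   0   0   0   1   1   4  10  10  10  11  11
  4   0   0   2   2   2   4  10  10  12  12  12

12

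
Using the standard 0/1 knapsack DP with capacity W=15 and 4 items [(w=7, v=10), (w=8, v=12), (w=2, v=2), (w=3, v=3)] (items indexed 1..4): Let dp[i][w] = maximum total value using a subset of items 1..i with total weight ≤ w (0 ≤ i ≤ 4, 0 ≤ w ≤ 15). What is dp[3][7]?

i\w   0   1   2   3   4   5   6   7   8   9  10  11  12  13  14  15
  0   0   0   0   0   0   0   0   0   0   0   0   0   0   0   0   0
  1   0   0   0   0   0   0   0  10  10  10  10  10  10  10  10  10
  2   0   0   0   0   0   0   0  10  12  12  12  12  12  12  12  22
  3   0   0   2   2   2   2   2  10  12  12  14  14  14  14  14  22
  4   0   0   2   3   3   5   5  10  12  12  14  15  15  17  17  22

10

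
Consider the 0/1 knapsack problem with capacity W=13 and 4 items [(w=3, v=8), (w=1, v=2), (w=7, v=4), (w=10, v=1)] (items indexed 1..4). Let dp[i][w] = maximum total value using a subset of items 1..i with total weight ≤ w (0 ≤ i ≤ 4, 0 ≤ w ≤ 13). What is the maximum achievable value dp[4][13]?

14

i\w   0   1   2   3   4   5   6   7   8   9  10  11  12  13
  0   0   0   0   0   0   0   0   0   0   0   0   0   0   0
  1   0   0   0   8   8   8   8   8   8   8   8   8   8   8
  2   0   2   2   8  10  10  10  10  10  10  10  10  10  10
  3   0   2   2   8  10  10  10  10  10  10  12  14  14  14
  4   0   2   2   8  10  10  10  10  10  10  12  14  14  14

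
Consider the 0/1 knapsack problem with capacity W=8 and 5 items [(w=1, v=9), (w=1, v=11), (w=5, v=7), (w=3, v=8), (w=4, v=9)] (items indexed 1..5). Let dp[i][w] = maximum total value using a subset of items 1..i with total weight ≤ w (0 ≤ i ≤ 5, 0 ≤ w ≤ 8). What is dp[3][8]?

i\w   0   1   2   3   4   5   6   7   8
  0   0   0   0   0   0   0   0   0   0
  1   0   9   9   9   9   9   9   9   9
  2   0  11  20  20  20  20  20  20  20
  3   0  11  20  20  20  20  20  27  27
  4   0  11  20  20  20  28  28  28  28
  5   0  11  20  20  20  28  29  29  29

27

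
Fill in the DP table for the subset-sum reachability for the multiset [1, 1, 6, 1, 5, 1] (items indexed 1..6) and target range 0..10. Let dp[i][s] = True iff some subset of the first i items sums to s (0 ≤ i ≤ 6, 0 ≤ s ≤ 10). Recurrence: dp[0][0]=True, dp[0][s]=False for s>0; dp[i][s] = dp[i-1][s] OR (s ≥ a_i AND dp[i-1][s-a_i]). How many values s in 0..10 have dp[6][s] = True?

11

i\s   0   1   2   3   4   5   6   7   8   9  10
  0   T   F   F   F   F   F   F   F   F   F   F
  1   T   T   F   F   F   F   F   F   F   F   F
  2   T   T   T   F   F   F   F   F   F   F   F
  3   T   T   T   F   F   F   T   T   T   F   F
  4   T   T   T   T   F   F   T   T   T   T   F
  5   T   T   T   T   F   T   T   T   T   T   F
  6   T   T   T   T   T   T   T   T   T   T   T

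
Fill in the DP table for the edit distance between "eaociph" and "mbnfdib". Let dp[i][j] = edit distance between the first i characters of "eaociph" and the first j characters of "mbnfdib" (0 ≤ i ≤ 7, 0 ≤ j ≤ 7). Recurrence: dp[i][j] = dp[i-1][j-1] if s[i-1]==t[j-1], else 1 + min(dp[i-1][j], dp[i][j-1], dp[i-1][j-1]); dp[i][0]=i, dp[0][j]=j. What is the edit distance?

7

   ''  m  b  n  f  d  i  b
''  0  1  2  3  4  5  6  7
 e  1  1  2  3  4  5  6  7
 a  2  2  2  3  4  5  6  7
 o  3  3  3  3  4  5  6  7
 c  4  4  4  4  4  5  6  7
 i  5  5  5  5  5  5  5  6
 p  6  6  6  6  6  6  6  6
 h  7  7  7  7  7  7  7  7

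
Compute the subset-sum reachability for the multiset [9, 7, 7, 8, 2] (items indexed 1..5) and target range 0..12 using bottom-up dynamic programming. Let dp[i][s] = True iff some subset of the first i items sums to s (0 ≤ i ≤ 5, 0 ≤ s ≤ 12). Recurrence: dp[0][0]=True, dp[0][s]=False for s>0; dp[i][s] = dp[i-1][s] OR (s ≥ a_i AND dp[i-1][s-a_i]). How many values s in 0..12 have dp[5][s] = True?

i\s   0   1   2   3   4   5   6   7   8   9  10  11  12
  0   T   F   F   F   F   F   F   F   F   F   F   F   F
  1   T   F   F   F   F   F   F   F   F   T   F   F   F
  2   T   F   F   F   F   F   F   T   F   T   F   F   F
  3   T   F   F   F   F   F   F   T   F   T   F   F   F
  4   T   F   F   F   F   F   F   T   T   T   F   F   F
  5   T   F   T   F   F   F   F   T   T   T   T   T   F

7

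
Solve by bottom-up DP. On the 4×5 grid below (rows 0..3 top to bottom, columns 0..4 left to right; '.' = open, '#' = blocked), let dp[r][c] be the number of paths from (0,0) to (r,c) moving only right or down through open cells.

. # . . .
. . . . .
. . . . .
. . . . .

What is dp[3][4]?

15

r\c   0   1   2   3   4
  0   1   0   0   0   0
  1   1   1   1   1   1
  2   1   2   3   4   5
  3   1   3   6  10  15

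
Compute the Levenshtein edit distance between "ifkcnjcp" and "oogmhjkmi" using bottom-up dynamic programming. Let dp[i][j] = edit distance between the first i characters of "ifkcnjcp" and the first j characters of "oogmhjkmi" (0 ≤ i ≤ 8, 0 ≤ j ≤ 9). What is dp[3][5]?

5

   ''  o  o  g  m  h  j  k  m  i
''  0  1  2  3  4  5  6  7  8  9
 i  1  1  2  3  4  5  6  7  8  8
 f  2  2  2  3  4  5  6  7  8  9
 k  3  3  3  3  4  5  6  6  7  8
 c  4  4  4  4  4  5  6  7  7  8
 n  5  5  5  5  5  5  6  7  8  8
 j  6  6  6  6  6  6  5  6  7  8
 c  7  7  7  7  7  7  6  6  7  8
 p  8  8  8  8  8  8  7  7  7  8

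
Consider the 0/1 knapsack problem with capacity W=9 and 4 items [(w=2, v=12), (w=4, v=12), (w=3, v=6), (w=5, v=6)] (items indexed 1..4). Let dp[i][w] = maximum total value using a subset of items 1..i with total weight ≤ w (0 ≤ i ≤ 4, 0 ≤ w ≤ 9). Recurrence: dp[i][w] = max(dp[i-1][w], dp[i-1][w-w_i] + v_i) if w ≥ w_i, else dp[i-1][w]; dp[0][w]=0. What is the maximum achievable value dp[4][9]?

30

i\w   0   1   2   3   4   5   6   7   8   9
  0   0   0   0   0   0   0   0   0   0   0
  1   0   0  12  12  12  12  12  12  12  12
  2   0   0  12  12  12  12  24  24  24  24
  3   0   0  12  12  12  18  24  24  24  30
  4   0   0  12  12  12  18  24  24  24  30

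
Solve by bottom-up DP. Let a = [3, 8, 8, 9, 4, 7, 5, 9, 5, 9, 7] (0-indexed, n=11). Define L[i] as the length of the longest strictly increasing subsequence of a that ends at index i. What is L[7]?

   i    0    1    2    3    4    5    6    7    8    9   10
a[i]    3    8    8    9    4    7    5    9    5    9    7
L[i]    1    2    2    3    2    3    3    4    3    4    4

4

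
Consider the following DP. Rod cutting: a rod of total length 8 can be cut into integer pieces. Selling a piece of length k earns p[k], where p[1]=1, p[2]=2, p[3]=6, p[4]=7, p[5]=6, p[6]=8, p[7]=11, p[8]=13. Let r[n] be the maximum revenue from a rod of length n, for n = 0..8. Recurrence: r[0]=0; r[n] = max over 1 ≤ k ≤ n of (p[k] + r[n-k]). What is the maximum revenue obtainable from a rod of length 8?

   n    0    1    2    3    4    5    6    7    8
r[n]    0    1    2    6    7    8   12   13   14

14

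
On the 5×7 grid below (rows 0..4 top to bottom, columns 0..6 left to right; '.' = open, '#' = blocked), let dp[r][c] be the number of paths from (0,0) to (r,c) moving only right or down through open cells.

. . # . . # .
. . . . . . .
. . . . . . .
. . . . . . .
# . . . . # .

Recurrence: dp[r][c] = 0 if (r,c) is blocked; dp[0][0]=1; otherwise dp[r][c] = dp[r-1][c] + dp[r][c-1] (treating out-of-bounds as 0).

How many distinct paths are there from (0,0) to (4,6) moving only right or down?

49

r\c   0   1   2   3   4   5   6
  0   1   1   0   0   0   0   0
  1   1   2   2   2   2   2   2
  2   1   3   5   7   9  11  13
  3   1   4   9  16  25  36  49
  4   0   4  13  29  54   0  49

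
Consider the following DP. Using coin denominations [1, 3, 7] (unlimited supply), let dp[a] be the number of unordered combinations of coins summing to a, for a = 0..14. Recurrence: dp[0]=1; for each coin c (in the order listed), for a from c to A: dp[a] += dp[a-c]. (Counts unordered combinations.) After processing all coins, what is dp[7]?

after  coin     0     1     2     3     4     5     6     7     8     9    10    11    12    13    14
          1     1     1     1     1     1     1     1     1     1     1     1     1     1     1     1
          3     1     1     1     2     2     2     3     3     3     4     4     4     5     5     5
          7     1     1     1     2     2     2     3     4     4     5     6     6     7     8     9

4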